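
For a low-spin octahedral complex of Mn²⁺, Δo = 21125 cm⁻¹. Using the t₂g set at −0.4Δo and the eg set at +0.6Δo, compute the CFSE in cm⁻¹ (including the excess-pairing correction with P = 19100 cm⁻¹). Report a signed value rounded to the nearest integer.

Mn sits in group 7; removing 2 electrons leaves Mn²⁺ with 7 − 2 = 5 d electrons.
The d⁵ electrons fill as t₂g⁵ eg⁰.
The orbital stabilization is -2.0Δo = -2.0 × 21125 = -42250 cm⁻¹.
Relative to high-spin t₂g³ eg² (0 paired), the low-spin configuration has 2 additional pairs, contributing +2 × 19100 = +38200 cm⁻¹.
Combining: -42250 + 38200 = -4050 cm⁻¹.

-4050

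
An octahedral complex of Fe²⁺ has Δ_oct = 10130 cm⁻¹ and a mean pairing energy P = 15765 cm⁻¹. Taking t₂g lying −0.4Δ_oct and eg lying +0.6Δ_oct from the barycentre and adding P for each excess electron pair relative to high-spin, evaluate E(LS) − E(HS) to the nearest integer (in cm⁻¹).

11270

Fe is in group 8, so Fe²⁺ is d⁶ (8 − 2 = 6).
High-spin d⁶ fills as t₂g⁴ eg² with CFSE 4(−0.4) + 2(+0.6) = -0.4Δ_oct = -4052 cm⁻¹.
Low-spin t₂g⁶ eg⁰ gives -2.4Δ_oct = -24312 cm⁻¹, but forming 2 extra pairs costs 2P = 31530 cm⁻¹, so E(LS) = -24312 + 31530 = 7218 cm⁻¹.
E(LS) − E(HS) = 7218 − (-4052) = 11270 cm⁻¹.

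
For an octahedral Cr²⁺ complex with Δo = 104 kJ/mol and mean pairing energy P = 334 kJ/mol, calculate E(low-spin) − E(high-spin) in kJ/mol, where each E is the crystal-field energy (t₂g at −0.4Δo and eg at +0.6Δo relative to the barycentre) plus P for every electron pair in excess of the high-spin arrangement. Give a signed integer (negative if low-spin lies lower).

Cr is in group 6, so Cr²⁺ is d⁴ (6 − 2 = 4).
In the high-spin limit (t₂g³ eg¹) the orbital term is -0.6Δo = -62 kJ/mol, with no excess pairing.
For low-spin the configuration is t₂g⁴ eg⁰: orbital energy -1.6 × 104 = -166 kJ/mol, and 1 additional pair relative to high-spin adds 334 kJ/mol, giving 168 kJ/mol.
The difference is 168 − (-62) = 230 kJ/mol, so high-spin lies lower.

230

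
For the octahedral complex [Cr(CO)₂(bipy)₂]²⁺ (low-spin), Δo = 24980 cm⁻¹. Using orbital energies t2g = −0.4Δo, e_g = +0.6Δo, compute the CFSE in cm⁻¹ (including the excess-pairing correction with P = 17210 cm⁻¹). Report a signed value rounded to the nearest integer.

-22758

Ligand charges: 2×(+0) from CO and 2×(+0) from bipy sum to +0; with overall charge +2, Cr is +2.
Cr²⁺: group 6, so d-count = 6 − 2 = 4.
The d⁴ electrons fill as t2g^4 e_g^0.
The orbital stabilization is -1.6Δo = -1.6 × 24980 = -39968 cm⁻¹.
Relative to high-spin t2g^3 e_g^1 (0 paired), the low-spin configuration has 1 additional pair, contributing +1 × 17210 = +17210 cm⁻¹.
Overall CFSE = -39968 + 17210 = -22758 cm⁻¹.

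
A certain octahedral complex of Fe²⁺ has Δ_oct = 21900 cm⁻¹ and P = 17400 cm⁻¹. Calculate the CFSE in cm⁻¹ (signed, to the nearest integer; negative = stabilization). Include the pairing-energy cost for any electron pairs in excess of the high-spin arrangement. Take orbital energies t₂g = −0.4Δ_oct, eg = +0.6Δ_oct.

-17760

Fe is in group 8, so Fe²⁺ is d⁶ (8 − 2 = 6).
With Δ_oct > P the complex is low-spin.
That gives t₂g⁶ eg⁰.
Orbital CFSE = -2.4Δ_oct = -2.4 × 21900 = -52560 cm⁻¹.
Excess pairs vs high-spin: 3 − 1 = 2; pairing cost = +34800 cm⁻¹.
Net CFSE = -52560 + 34800 = -17760 cm⁻¹.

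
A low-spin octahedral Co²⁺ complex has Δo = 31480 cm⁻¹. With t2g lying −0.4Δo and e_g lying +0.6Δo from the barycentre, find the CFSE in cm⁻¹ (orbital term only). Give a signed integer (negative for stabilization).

-56664

Co sits in group 9; removing 2 electrons leaves Co²⁺ with 9 − 2 = 7 d electrons.
Electron filling gives t2g^6 e_g^1.
The orbital stabilization is -1.8Δo = -1.8 × 31480 = -56664 cm⁻¹.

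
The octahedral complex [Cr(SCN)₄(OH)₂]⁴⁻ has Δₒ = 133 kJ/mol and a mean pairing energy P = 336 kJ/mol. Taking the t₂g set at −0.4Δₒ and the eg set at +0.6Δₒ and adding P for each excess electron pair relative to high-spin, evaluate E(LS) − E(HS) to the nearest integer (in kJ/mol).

203

Ligand charges: 4×(-1) from SCN⁻ and 2×(-1) from OH⁻ sum to -6; with overall charge -4, Cr is +2.
Cr²⁺: group 6, so d-count = 6 − 2 = 4.
High-spin d⁴ fills as t₂g³ eg¹ with CFSE 3(−0.4) + 1(+0.6) = -0.6Δₒ = -80 kJ/mol.
For low-spin the configuration is t₂g⁴ eg⁰: orbital energy -1.6 × 133 = -213 kJ/mol, and 1 additional pair relative to high-spin adds 336 kJ/mol, giving 123 kJ/mol.
The difference is 123 − (-80) = 203 kJ/mol, so high-spin lies lower.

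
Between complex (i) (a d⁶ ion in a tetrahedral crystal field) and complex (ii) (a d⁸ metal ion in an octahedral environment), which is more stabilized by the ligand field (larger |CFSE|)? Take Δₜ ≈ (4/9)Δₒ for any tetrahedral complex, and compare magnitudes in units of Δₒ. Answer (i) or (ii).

(i): Tetrahedral splitting is small, so the complex is high-spin; e^3 t2^3, CFSE = -0.6Δₜ ≈ -0.27Δₒ.
(ii): For octahedral d⁸ the high- and low-spin configurations coincide; t₂g⁶ eg², CFSE = -1.2Δₒ.
So (ii) has the larger |CFSE|.

(ii)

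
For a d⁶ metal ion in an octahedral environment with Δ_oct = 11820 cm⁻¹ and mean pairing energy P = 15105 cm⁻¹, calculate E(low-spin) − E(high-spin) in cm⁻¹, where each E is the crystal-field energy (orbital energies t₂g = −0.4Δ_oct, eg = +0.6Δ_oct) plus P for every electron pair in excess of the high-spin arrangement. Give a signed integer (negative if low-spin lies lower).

In the high-spin limit (t₂g⁴ eg²) the orbital term is -0.4Δ_oct = -4728 cm⁻¹, with no excess pairing.
Low-spin: t₂g⁶ eg⁰, orbital CFSE = -2.4Δ_oct = -28368 cm⁻¹; plus 2 excess pairs × P = +30210 cm⁻¹; total 1842 cm⁻¹.
E(LS) − E(HS) = 1842 − (-4728) = 6570 cm⁻¹.

6570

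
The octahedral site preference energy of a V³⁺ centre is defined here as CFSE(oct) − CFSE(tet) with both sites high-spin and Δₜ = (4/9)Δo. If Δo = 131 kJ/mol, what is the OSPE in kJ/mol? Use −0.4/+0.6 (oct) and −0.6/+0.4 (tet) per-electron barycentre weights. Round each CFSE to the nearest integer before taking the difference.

V sits in group 5; removing 3 electrons leaves V³⁺ with 5 − 3 = 2 d electrons.
In an octahedral site d² (HS) is t2g^2 e_g^0, giving CFSE(oct) = -0.8Δo = -105 kJ/mol.
Tetrahedral e^2 t2^0 gives -1.2Δₜ = -1.2 × (4/9) × 131 = -70 kJ/mol.
OSPE = CFSE(oct) − CFSE(tet) = -105 − (-70) = -35 kJ/mol.

-35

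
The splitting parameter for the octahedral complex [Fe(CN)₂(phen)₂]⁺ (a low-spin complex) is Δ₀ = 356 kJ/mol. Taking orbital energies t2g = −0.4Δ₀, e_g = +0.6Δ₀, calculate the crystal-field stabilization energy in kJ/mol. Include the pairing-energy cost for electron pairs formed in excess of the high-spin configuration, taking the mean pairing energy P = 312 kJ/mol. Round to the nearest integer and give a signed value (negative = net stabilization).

Ligand charges: 2×(-1) from CN⁻ and 2×(+0) from phen sum to -2; with overall charge +1, Fe is +3.
Fe is in group 8, so Fe³⁺ is d⁵ (8 − 3 = 5).
The d⁵ electrons fill as t2g^5 e_g^0.
The orbital stabilization is -2.0Δ₀ = -2.0 × 356 = -712 kJ/mol.
Relative to high-spin t2g^3 e_g^2 (0 paired), the low-spin configuration has 2 additional pairs, contributing +2 × 312 = +624 kJ/mol.
Overall CFSE = -712 + 624 = -88 kJ/mol.

-88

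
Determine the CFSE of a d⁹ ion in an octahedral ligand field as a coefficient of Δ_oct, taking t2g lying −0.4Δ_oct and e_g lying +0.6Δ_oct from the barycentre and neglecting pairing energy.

-0.6 Δ_oct

Configuration: t2g^6 e_g^3.
CFSE = 6(-0.4Δ_oct) + 3(0.6Δ_oct) = -2.4Δ_oct + 1.8Δ_oct = -0.6Δ_oct.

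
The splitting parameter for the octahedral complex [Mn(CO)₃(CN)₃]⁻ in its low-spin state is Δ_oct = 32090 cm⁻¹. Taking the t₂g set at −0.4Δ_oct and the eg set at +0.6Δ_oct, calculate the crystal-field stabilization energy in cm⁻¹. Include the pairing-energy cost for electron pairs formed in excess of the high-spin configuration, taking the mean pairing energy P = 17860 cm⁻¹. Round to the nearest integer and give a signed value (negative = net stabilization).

Ligand charges: 3×(+0) from CO and 3×(-1) from CN⁻ sum to -3; with overall charge -1, Mn is +2.
Mn²⁺: group 7, so d-count = 7 − 2 = 5.
The d⁵ electrons fill as t₂g⁵ eg⁰.
Orbital CFSE = 5(-0.4) + 0(0.6) = -2.0Δ_oct = -2.0 × 32090 = -64180 cm⁻¹.
Relative to high-spin t₂g³ eg² (0 paired), the low-spin configuration has 2 additional pairs, contributing +2 × 17860 = +35720 cm⁻¹.
Combining: -64180 + 35720 = -28460 cm⁻¹.

-28460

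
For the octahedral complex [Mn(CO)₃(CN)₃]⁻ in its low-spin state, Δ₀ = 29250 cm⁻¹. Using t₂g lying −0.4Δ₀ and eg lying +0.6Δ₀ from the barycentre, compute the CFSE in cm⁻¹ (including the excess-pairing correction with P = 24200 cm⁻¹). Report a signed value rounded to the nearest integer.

-10100

Ligand charges: 3×(+0) from CO and 3×(-1) from CN⁻ sum to -3; with overall charge -1, Mn is +2.
Group 7 minus oxidation state +2 gives a d⁵ configuration for Mn²⁺.
The d⁵ electrons fill as t₂g⁵ eg⁰.
The orbital stabilization is -2.0Δ₀ = -2.0 × 29250 = -58500 cm⁻¹.
Pairing penalty: 2 pairs vs 0 in the high-spin reference → 2 extra × P = 48400 cm⁻¹.
Net CFSE = -58500 + 48400 = -10100 cm⁻¹.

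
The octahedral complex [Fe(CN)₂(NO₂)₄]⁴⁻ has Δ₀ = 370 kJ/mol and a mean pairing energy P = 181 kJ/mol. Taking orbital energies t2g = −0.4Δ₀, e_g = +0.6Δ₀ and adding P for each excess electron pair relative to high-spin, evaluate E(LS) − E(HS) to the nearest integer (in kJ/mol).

-378

Ligand charges: 2×(-1) from CN⁻ and 4×(-1) from NO₂⁻ sum to -6; with overall charge -4, Fe is +2.
Group 8 minus oxidation state +2 gives a d⁶ configuration for Fe²⁺.
In the high-spin limit (t2g^4 e_g^2) the orbital term is -0.4Δ₀ = -148 kJ/mol, with no excess pairing.
Low-spin t2g^6 e_g^0 gives -2.4Δ₀ = -888 kJ/mol, but forming 2 extra pairs costs 2P = 362 kJ/mol, so E(LS) = -888 + 362 = -526 kJ/mol.
E(LS) − E(HS) = -526 − (-148) = -378 kJ/mol.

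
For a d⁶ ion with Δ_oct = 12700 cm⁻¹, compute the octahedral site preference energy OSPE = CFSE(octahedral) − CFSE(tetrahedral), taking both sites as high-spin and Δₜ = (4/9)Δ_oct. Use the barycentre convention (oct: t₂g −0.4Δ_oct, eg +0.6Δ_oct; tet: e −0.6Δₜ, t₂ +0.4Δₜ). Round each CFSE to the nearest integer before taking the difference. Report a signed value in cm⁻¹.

In an octahedral site d⁶ (HS) is t2g^4 e_g^2, giving CFSE(oct) = -0.4Δ_oct = -5080 cm⁻¹.
Tetrahedral: e^3 t2^3, CFSE = 3(−0.6) + 3(+0.4) = -0.6Δₜ = -0.6 × (4/9) × 12700 = -3387 cm⁻¹.
Subtracting, OSPE = -5080 − (-3387) = -1693 cm⁻¹.

-1693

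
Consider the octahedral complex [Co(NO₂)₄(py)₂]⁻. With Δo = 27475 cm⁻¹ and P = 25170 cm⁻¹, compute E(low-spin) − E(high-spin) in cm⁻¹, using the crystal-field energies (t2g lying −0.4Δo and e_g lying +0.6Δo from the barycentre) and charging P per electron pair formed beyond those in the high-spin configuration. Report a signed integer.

-4610

Ligand charges: 4×(-1) from NO₂⁻ and 2×(+0) from py sum to -4; with overall charge -1, Co is +3.
Co is in group 9, so Co³⁺ is d⁶ (9 − 3 = 6).
In the high-spin limit (t2g^4 e_g^2) the orbital term is -0.4Δo = -10990 cm⁻¹, with no excess pairing.
For low-spin the configuration is t2g^6 e_g^0: orbital energy -2.4 × 27475 = -65940 cm⁻¹, and 2 additional pairs relative to high-spin add 50340 cm⁻¹, giving -15600 cm⁻¹.
E(LS) − E(HS) = -15600 − (-10990) = -4610 cm⁻¹.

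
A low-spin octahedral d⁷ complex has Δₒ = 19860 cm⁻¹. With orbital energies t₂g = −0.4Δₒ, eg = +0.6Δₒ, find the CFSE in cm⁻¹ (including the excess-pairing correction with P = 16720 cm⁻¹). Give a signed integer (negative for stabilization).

-19028

Configuration: t₂g⁶ eg¹.
Orbital CFSE = 6(-0.4) + 1(0.6) = -1.8Δₒ = -1.8 × 19860 = -35748 cm⁻¹.
High-spin d⁷ would be t₂g⁵ eg² with 2 pairs; low-spin has 3, so 1 excess pair costs +1P = +16720 cm⁻¹.
Net CFSE = -35748 + 16720 = -19028 cm⁻¹.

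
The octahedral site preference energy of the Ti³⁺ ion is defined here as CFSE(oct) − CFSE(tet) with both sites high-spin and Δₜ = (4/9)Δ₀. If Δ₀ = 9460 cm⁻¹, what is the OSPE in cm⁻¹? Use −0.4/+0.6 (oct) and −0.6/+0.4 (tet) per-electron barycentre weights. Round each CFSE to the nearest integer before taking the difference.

Group 4 minus oxidation state +3 gives a d¹ configuration for Ti³⁺.
In an octahedral site d¹ (HS) is t₂g¹ eg⁰, giving CFSE(oct) = -0.4Δ₀ = -3784 cm⁻¹.
Tetrahedral: e¹ t₂⁰, CFSE = 1(−0.6) + 0(+0.4) = -0.6Δₜ = -0.6 × (4/9) × 9460 = -2523 cm⁻¹.
Subtracting, OSPE = -3784 − (-2523) = -1261 cm⁻¹.

-1261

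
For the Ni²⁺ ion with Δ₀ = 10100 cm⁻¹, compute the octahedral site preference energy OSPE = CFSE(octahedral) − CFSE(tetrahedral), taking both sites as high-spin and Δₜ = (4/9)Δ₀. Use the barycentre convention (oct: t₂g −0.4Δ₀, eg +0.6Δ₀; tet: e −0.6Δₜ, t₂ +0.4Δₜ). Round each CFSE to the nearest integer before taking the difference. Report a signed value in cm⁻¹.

Ni is in group 10, so Ni²⁺ is d⁸ (10 − 2 = 8).
Octahedral high-spin t₂g⁶ eg²: CFSE = -1.2 × 10100 = -12120 cm⁻¹.
In a tetrahedral site the filling is e⁴ t₂⁴: CFSE(tet) = -0.8Δₜ = -0.8 × (4/9)(10100) = -3591 cm⁻¹.
OSPE = -12120 − (-3591) = -8529 cm⁻¹.

-8529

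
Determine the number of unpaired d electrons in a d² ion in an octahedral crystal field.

2

Configuration: t₂g² eg⁰, giving 2 unpaired electrons.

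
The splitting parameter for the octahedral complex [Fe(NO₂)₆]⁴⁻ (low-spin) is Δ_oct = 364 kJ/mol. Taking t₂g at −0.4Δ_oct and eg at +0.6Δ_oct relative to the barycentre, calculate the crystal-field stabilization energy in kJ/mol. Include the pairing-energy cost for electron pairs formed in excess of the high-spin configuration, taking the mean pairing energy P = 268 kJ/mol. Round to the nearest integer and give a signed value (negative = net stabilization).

Each NO₂⁻ contributes -1; 6 × (-1) = -6. With overall charge -4, Fe is in the +2 oxidation state.
Group 8 minus oxidation state +2 gives a d⁶ configuration for Fe²⁺.
Electron filling gives t₂g⁶ eg⁰.
The orbital stabilization is -2.4Δ_oct = -2.4 × 364 = -874 kJ/mol.
Relative to high-spin t₂g⁴ eg² (1 paired), the low-spin configuration has 2 additional pairs, contributing +2 × 268 = +536 kJ/mol.
Overall CFSE = -874 + 536 = -338 kJ/mol.

-338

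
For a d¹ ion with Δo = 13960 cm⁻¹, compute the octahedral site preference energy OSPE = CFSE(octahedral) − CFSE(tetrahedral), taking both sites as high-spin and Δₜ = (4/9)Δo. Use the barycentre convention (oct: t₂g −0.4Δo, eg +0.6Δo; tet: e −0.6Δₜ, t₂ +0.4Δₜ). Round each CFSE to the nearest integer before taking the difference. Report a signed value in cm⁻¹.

In an octahedral site d¹ (HS) is t₂g¹ eg⁰, giving CFSE(oct) = -0.4Δo = -5584 cm⁻¹.
Tetrahedral: e¹ t₂⁰, CFSE = 1(−0.6) + 0(+0.4) = -0.6Δₜ = -0.6 × (4/9) × 13960 = -3723 cm⁻¹.
Subtracting, OSPE = -5584 − (-3723) = -1861 cm⁻¹.

-1861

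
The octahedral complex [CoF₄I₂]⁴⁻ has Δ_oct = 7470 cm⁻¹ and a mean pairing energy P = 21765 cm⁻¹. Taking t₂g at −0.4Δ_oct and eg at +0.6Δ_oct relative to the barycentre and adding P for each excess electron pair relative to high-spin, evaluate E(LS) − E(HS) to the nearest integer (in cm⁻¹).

Ligand charges: 4×(-1) from F⁻ and 2×(-1) from I⁻ sum to -6; with overall charge -4, Co is +2.
Co sits in group 9; removing 2 electrons leaves Co²⁺ with 9 − 2 = 7 d electrons.
High-spin: t₂g⁵ eg², CFSE = -0.8Δ_oct = -5976 cm⁻¹.
Low-spin: t₂g⁶ eg¹, orbital CFSE = -1.8Δ_oct = -13446 cm⁻¹; plus 1 excess pair × P = +21765 cm⁻¹; total 8319 cm⁻¹.
The difference is 8319 − (-5976) = 14295 cm⁻¹, so high-spin lies lower.

14295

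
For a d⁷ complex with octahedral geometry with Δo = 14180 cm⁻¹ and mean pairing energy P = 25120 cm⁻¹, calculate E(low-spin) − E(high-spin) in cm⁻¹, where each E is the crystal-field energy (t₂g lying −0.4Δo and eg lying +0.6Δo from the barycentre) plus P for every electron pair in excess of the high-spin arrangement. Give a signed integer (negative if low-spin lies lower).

High-spin d⁷ fills as t₂g⁵ eg² with CFSE 5(−0.4) + 2(+0.6) = -0.8Δo = -11344 cm⁻¹.
Low-spin t₂g⁶ eg¹ gives -1.8Δo = -25524 cm⁻¹, but forming 1 extra pair costs 1P = 25120 cm⁻¹, so E(LS) = -25524 + 25120 = -404 cm⁻¹.
Thus E(LS) − E(HS) = 10940 cm⁻¹.

10940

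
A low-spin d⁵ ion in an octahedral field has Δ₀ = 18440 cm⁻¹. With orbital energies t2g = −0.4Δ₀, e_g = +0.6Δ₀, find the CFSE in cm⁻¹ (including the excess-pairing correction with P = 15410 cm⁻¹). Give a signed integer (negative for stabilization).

Electron filling gives t2g^5 e_g^0.
CFSE(orbital) = 5×(-0.4Δ₀) + 0×(0.6Δ₀) = -2.0Δ₀; with Δ₀ = 18440 cm⁻¹ that is -36880 cm⁻¹.
High-spin d⁵ would be t2g^3 e_g^2 with 0 pairs; low-spin has 2, so 2 excess pairs cost +2P = +30820 cm⁻¹.
Overall CFSE = -36880 + 30820 = -6060 cm⁻¹.

-6060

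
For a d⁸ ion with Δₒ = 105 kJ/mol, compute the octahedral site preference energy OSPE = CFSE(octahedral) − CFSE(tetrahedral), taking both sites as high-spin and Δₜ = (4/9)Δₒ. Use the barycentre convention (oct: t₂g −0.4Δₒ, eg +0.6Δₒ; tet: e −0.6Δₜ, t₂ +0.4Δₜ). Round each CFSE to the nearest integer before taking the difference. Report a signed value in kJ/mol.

In an octahedral site d⁸ (HS) is t2g^6 e_g^2, giving CFSE(oct) = -1.2Δₒ = -126 kJ/mol.
Tetrahedral: e^4 t2^4, CFSE = 4(−0.6) + 4(+0.4) = -0.8Δₜ = -0.8 × (4/9) × 105 = -37 kJ/mol.
OSPE = CFSE(oct) − CFSE(tet) = -126 − (-37) = -89 kJ/mol.

-89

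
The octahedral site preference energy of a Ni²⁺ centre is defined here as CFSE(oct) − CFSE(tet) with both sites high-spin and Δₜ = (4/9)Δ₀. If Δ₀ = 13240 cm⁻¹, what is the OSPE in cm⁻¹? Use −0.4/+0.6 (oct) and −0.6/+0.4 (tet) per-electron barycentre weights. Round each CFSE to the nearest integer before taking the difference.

-11180

Ni²⁺: group 10, so d-count = 10 − 2 = 8.
Octahedral (high-spin): t₂g⁶ eg², CFSE = 6(−0.4) + 2(+0.6) = -1.2Δ₀ = -1.2 × 13240 = -15888 cm⁻¹.
Tetrahedral e⁴ t₂⁴ gives -0.8Δₜ = -0.8 × (4/9) × 13240 = -4708 cm⁻¹.
Subtracting, OSPE = -15888 − (-4708) = -11180 cm⁻¹.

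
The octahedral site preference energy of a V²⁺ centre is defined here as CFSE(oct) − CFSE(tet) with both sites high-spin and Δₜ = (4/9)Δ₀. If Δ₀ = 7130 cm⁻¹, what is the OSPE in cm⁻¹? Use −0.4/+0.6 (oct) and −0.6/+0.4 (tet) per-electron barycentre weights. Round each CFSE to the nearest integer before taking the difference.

V sits in group 5; removing 2 electrons leaves V²⁺ with 5 − 2 = 3 d electrons.
In an octahedral site d³ (HS) is t2g^3 e_g^0, giving CFSE(oct) = -1.2Δ₀ = -8556 cm⁻¹.
In a tetrahedral site the filling is e^2 t2^1: CFSE(tet) = -0.8Δₜ = -0.8 × (4/9)(7130) = -2535 cm⁻¹.
OSPE = CFSE(oct) − CFSE(tet) = -8556 − (-2535) = -6021 cm⁻¹.

-6021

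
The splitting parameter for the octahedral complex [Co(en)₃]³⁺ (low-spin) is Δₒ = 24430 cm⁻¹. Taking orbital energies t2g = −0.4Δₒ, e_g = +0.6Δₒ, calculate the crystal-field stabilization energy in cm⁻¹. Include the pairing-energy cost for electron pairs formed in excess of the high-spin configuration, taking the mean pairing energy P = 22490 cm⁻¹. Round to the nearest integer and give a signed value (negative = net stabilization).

en is neutral, so the +3 overall charge sits on Co: oxidation state +3.
Group 9 minus oxidation state +3 gives a d⁶ configuration for Co³⁺.
Electron filling gives t2g^6 e_g^0.
CFSE(orbital) = 6×(-0.4Δₒ) + 0×(0.6Δₒ) = -2.4Δₒ; with Δₒ = 24430 cm⁻¹ that is -58632 cm⁻¹.
Pairing penalty: 3 pairs vs 1 in the high-spin reference → 2 extra × P = 44980 cm⁻¹.
Overall CFSE = -58632 + 44980 = -13652 cm⁻¹.

-13652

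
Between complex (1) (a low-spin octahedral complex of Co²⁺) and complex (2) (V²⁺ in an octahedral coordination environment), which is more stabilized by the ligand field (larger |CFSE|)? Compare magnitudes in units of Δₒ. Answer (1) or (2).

(1): Co is in group 9, so Co²⁺ is d⁷ (9 − 2 = 7); t2g^6 e_g^1, CFSE = -1.8Δₒ.
(2): V²⁺: group 5, so d-count = 5 − 2 = 3; t2g^3 e_g^0, CFSE = -1.2Δₒ.
So (1) has the larger |CFSE|.

(1)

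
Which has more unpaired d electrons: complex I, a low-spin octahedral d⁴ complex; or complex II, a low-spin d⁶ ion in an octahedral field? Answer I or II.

I: t₂g⁴ eg⁰ → 2 unpaired.
II: t2g^6 e_g^0 → 0 unpaired.
So I has more unpaired electrons.

I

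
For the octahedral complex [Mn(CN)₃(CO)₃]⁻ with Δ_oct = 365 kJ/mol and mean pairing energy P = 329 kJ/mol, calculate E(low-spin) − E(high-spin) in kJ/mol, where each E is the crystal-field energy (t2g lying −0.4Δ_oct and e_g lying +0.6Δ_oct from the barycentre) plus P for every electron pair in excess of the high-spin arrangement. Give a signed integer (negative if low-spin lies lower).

-72

Ligand charges: 3×(-1) from CN⁻ and 3×(+0) from CO sum to -3; with overall charge -1, Mn is +2.
Group 7 minus oxidation state +2 gives a d⁵ configuration for Mn²⁺.
In the high-spin limit (t2g^3 e_g^2) the orbital term is 0.0Δ_oct = 0 kJ/mol, with no excess pairing.
Low-spin: t2g^5 e_g^0, orbital CFSE = -2.0Δ_oct = -730 kJ/mol; plus 2 excess pairs × P = +658 kJ/mol; total -72 kJ/mol.
E(LS) − E(HS) = -72 − (0) = -72 kJ/mol.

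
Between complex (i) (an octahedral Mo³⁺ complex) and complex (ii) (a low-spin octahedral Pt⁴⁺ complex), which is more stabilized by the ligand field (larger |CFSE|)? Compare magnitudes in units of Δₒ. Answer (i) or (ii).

(i): Mo is in group 6, so Mo³⁺ is d³ (6 − 3 = 3); For octahedral d³ the high- and low-spin configurations coincide; t2g^3 e_g^0, CFSE = -1.2Δₒ.
(ii): Group 10 minus oxidation state +4 gives a d⁶ configuration for Pt⁴⁺; t₂g⁶ eg⁰, CFSE = -2.4Δₒ.
So (ii) has the larger |CFSE|.

(ii)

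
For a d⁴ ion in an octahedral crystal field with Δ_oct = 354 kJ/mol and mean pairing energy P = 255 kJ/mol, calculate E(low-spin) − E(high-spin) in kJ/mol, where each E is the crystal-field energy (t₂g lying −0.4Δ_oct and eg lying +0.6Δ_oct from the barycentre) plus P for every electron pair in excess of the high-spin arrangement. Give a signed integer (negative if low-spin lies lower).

-99

High-spin d⁴ fills as t₂g³ eg¹ with CFSE 3(−0.4) + 1(+0.6) = -0.6Δ_oct = -212 kJ/mol.
For low-spin the configuration is t₂g⁴ eg⁰: orbital energy -1.6 × 354 = -566 kJ/mol, and 1 additional pair relative to high-spin adds 255 kJ/mol, giving -311 kJ/mol.
The difference is -311 − (-212) = -99 kJ/mol, so low-spin lies lower.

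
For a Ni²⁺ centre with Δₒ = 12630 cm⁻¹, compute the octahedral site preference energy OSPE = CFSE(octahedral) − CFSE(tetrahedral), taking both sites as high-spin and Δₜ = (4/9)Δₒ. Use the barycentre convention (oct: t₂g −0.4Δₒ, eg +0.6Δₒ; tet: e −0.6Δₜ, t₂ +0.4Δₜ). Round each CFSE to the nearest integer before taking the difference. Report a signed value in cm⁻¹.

-10665

Ni²⁺: group 10, so d-count = 10 − 2 = 8.
In an octahedral site d⁸ (HS) is t2g^6 e_g^2, giving CFSE(oct) = -1.2Δₒ = -15156 cm⁻¹.
Tetrahedral e^4 t2^4 gives -0.8Δₜ = -0.8 × (4/9) × 12630 = -4491 cm⁻¹.
OSPE = CFSE(oct) − CFSE(tet) = -15156 − (-4491) = -10665 cm⁻¹.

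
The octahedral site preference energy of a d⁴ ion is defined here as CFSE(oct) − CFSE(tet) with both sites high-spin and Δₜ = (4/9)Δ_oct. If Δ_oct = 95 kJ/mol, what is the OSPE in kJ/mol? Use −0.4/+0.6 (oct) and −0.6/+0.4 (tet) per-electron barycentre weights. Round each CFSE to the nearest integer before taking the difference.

-40

Octahedral (high-spin): t₂g³ eg¹, CFSE = 3(−0.4) + 1(+0.6) = -0.6Δ_oct = -0.6 × 95 = -57 kJ/mol.
Tetrahedral e² t₂² gives -0.4Δₜ = -0.4 × (4/9) × 95 = -17 kJ/mol.
Subtracting, OSPE = -57 − (-17) = -40 kJ/mol.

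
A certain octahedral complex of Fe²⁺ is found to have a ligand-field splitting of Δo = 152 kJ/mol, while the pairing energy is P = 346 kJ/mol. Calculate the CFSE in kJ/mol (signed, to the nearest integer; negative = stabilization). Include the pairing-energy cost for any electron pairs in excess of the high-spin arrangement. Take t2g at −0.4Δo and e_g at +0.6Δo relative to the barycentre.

-61

Group 8 minus oxidation state +2 gives a d⁶ configuration for Fe²⁺.
With Δo < P the complex is high-spin.
Configuration: t2g^4 e_g^2.
Orbital CFSE = -0.4Δo = -0.4 × 152 = -61 kJ/mol.
High-spin has no excess pairs, so no pairing correction applies.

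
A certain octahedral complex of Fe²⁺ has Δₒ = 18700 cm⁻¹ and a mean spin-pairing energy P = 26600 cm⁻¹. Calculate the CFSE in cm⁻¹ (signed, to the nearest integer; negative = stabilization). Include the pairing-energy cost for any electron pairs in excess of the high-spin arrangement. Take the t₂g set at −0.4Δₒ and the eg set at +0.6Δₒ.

-7480

Fe²⁺: group 8, so d-count = 8 − 2 = 6.
Here Δₒ < P (18700 < 26600), so the high-spin state is favoured.
Filling d⁶ accordingly: t₂g⁴ eg².
Orbital CFSE = -0.4Δₒ = -0.4 × 18700 = -7480 cm⁻¹.
High-spin has no excess pairs, so no pairing correction applies.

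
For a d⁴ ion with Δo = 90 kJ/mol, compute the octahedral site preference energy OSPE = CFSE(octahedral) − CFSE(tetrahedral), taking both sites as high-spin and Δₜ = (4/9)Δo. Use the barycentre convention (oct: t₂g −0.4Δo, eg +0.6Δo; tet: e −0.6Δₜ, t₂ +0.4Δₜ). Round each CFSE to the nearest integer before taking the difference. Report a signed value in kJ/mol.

In an octahedral site d⁴ (HS) is t₂g³ eg¹, giving CFSE(oct) = -0.6Δo = -54 kJ/mol.
Tetrahedral: e² t₂², CFSE = 2(−0.6) + 2(+0.4) = -0.4Δₜ = -0.4 × (4/9) × 90 = -16 kJ/mol.
OSPE = -54 − (-16) = -38 kJ/mol.

-38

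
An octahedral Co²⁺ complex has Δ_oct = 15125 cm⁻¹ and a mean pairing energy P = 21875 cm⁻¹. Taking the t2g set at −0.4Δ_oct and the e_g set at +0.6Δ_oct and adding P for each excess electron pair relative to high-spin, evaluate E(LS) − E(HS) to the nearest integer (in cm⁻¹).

Co²⁺: group 9, so d-count = 9 − 2 = 7.
High-spin d⁷ fills as t2g^5 e_g^2 with CFSE 5(−0.4) + 2(+0.6) = -0.8Δ_oct = -12100 cm⁻¹.
Low-spin t2g^6 e_g^1 gives -1.8Δ_oct = -27225 cm⁻¹, but forming 1 extra pair costs 1P = 21875 cm⁻¹, so E(LS) = -27225 + 21875 = -5350 cm⁻¹.
Thus E(LS) − E(HS) = 6750 cm⁻¹.

6750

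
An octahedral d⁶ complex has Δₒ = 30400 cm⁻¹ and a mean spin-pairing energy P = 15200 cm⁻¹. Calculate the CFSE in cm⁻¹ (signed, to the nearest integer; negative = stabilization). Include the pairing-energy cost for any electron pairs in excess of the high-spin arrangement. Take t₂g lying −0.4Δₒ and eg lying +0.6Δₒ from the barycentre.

-42560

With Δₒ > P the complex is low-spin.
That gives t₂g⁶ eg⁰.
Orbital CFSE = -2.4Δₒ = -2.4 × 30400 = -72960 cm⁻¹.
Excess pairs vs high-spin: 3 − 1 = 2; pairing cost = +30400 cm⁻¹.
Net CFSE = -72960 + 30400 = -42560 cm⁻¹.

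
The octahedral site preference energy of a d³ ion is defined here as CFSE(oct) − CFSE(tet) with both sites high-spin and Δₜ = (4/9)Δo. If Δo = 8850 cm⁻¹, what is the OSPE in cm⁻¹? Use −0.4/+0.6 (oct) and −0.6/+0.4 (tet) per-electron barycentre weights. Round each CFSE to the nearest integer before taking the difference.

-7473

Octahedral (high-spin): t₂g³ eg⁰, CFSE = 3(−0.4) + 0(+0.6) = -1.2Δo = -1.2 × 8850 = -10620 cm⁻¹.
Tetrahedral e² t₂¹ gives -0.8Δₜ = -0.8 × (4/9) × 8850 = -3147 cm⁻¹.
OSPE = CFSE(oct) − CFSE(tet) = -10620 − (-3147) = -7473 cm⁻¹.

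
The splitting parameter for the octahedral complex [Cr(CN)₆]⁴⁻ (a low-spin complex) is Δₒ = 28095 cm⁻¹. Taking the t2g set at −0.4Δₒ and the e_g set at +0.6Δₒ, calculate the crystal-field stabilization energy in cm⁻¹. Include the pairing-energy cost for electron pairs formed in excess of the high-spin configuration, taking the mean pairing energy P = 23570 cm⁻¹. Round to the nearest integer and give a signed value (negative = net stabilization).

-21382

Each CN⁻ contributes -1; 6 × (-1) = -6. With overall charge -4, Cr is in the +2 oxidation state.
Cr²⁺: group 6, so d-count = 6 − 2 = 4.
Configuration: t2g^4 e_g^0.
Orbital CFSE = 4(-0.4) + 0(0.6) = -1.6Δₒ = -1.6 × 28095 = -44952 cm⁻¹.
High-spin d⁴ would be t2g^3 e_g^1 with 0 pairs; low-spin has 1, so 1 excess pair costs +1P = +23570 cm⁻¹.
Combining: -44952 + 23570 = -21382 cm⁻¹.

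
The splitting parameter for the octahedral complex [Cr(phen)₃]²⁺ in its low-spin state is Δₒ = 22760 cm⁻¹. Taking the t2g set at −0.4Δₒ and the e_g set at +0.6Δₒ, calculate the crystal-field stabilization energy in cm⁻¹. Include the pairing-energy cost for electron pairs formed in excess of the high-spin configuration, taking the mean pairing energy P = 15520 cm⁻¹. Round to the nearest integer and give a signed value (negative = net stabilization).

-20896

phen is neutral, so the +2 overall charge sits on Cr: oxidation state +2.
Cr²⁺: group 6, so d-count = 6 − 2 = 4.
The d⁴ electrons fill as t2g^4 e_g^0.
CFSE(orbital) = 4×(-0.4Δₒ) + 0×(0.6Δₒ) = -1.6Δₒ; with Δₒ = 22760 cm⁻¹ that is -36416 cm⁻¹.
Relative to high-spin t2g^3 e_g^1 (0 paired), the low-spin configuration has 1 additional pair, contributing +1 × 15520 = +15520 cm⁻¹.
Net CFSE = -36416 + 15520 = -20896 cm⁻¹.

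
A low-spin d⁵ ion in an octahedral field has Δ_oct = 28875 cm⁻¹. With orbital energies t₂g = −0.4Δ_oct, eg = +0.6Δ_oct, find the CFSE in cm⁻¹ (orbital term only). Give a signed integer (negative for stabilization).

Configuration: t₂g⁵ eg⁰.
The orbital stabilization is -2.0Δ_oct = -2.0 × 28875 = -57750 cm⁻¹.

-57750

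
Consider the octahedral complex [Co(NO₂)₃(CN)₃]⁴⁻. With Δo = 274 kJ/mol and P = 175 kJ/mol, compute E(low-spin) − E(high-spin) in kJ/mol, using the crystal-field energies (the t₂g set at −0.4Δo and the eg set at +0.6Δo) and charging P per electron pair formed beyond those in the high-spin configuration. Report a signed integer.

-99

Ligand charges: 3×(-1) from NO₂⁻ and 3×(-1) from CN⁻ sum to -6; with overall charge -4, Co is +2.
Co²⁺: group 9, so d-count = 9 − 2 = 7.
High-spin: t₂g⁵ eg², CFSE = -0.8Δo = -219 kJ/mol.
Low-spin t₂g⁶ eg¹ gives -1.8Δo = -493 kJ/mol, but forming 1 extra pair costs 1P = 175 kJ/mol, so E(LS) = -493 + 175 = -318 kJ/mol.
E(LS) − E(HS) = -318 − (-219) = -99 kJ/mol.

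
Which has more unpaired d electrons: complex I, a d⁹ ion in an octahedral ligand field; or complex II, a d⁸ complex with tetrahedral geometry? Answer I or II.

I: For octahedral d⁹ the high- and low-spin configurations coincide; t₂g⁶ eg³ → 1 unpaired.
II: With tetrahedral geometry the complex is necessarily high-spin; e⁴ t₂⁴ → 2 unpaired.
So II has more unpaired electrons.

II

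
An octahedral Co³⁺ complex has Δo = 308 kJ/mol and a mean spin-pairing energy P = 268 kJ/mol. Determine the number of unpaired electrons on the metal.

Co is in group 9, so Co³⁺ is d⁶ (9 − 3 = 6).
Since Δo = 308 kJ/mol > P = 268 kJ/mol, the complex adopts the low-spin configuration.
Filling d⁶ accordingly: t2g^6 e_g^0.
Unpaired electrons: 0.

0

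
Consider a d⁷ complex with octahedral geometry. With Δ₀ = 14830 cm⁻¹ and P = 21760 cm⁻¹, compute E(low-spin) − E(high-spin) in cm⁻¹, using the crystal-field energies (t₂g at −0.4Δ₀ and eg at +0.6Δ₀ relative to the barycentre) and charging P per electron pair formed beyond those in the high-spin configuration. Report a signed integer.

High-spin d⁷ fills as t₂g⁵ eg² with CFSE 5(−0.4) + 2(+0.6) = -0.8Δ₀ = -11864 cm⁻¹.
Low-spin: t₂g⁶ eg¹, orbital CFSE = -1.8Δ₀ = -26694 cm⁻¹; plus 1 excess pair × P = +21760 cm⁻¹; total -4934 cm⁻¹.
The difference is -4934 − (-11864) = 6930 cm⁻¹, so high-spin lies lower.

6930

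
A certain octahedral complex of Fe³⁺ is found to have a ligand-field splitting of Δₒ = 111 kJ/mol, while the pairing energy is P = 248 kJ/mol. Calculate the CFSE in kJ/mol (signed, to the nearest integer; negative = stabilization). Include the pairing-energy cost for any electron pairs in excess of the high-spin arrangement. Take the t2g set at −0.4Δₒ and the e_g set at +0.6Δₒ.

Group 8 minus oxidation state +3 gives a d⁵ configuration for Fe³⁺.
With Δₒ < P the complex is high-spin.
Configuration: t2g^3 e_g^2.
Orbital CFSE = 0.0Δₒ = 0.0 × 111 = 0 kJ/mol.
High-spin has no excess pairs, so no pairing correction applies.

0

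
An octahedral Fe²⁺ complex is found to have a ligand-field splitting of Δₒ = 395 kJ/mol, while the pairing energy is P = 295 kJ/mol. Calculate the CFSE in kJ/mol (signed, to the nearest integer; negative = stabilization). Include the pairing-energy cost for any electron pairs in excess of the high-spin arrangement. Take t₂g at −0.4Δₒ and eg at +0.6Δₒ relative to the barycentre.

-358

Group 8 minus oxidation state +2 gives a d⁶ configuration for Fe²⁺.
Since Δₒ = 395 kJ/mol > P = 295 kJ/mol, the complex adopts the low-spin configuration.
Configuration: t₂g⁶ eg⁰.
Orbital CFSE = -2.4Δₒ = -2.4 × 395 = -948 kJ/mol.
Excess pairs vs high-spin: 3 − 1 = 2; pairing cost = +590 kJ/mol.
Net CFSE = -948 + 590 = -358 kJ/mol.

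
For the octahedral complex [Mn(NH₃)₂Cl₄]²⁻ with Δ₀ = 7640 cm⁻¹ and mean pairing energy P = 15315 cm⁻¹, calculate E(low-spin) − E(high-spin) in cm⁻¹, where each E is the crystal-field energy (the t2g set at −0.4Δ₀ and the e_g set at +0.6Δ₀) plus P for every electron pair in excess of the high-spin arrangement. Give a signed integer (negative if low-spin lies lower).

15350

Ligand charges: 2×(+0) from NH₃ and 4×(-1) from Cl⁻ sum to -4; with overall charge -2, Mn is +2.
Mn sits in group 7; removing 2 electrons leaves Mn²⁺ with 7 − 2 = 5 d electrons.
High-spin d⁵ fills as t2g^3 e_g^2 with CFSE 3(−0.4) + 2(+0.6) = 0.0Δ₀ = 0 cm⁻¹.
Low-spin t2g^5 e_g^0 gives -2.0Δ₀ = -15280 cm⁻¹, but forming 2 extra pairs costs 2P = 30630 cm⁻¹, so E(LS) = -15280 + 30630 = 15350 cm⁻¹.
Thus E(LS) − E(HS) = 15350 cm⁻¹.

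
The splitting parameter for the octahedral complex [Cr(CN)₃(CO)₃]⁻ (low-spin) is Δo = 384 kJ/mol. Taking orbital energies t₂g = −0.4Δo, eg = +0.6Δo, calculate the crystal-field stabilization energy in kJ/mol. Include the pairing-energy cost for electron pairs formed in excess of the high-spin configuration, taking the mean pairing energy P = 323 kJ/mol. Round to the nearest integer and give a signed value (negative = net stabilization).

Ligand charges: 3×(-1) from CN⁻ and 3×(+0) from CO sum to -3; with overall charge -1, Cr is +2.
Cr is in group 6, so Cr²⁺ is d⁴ (6 − 2 = 4).
Configuration: t₂g⁴ eg⁰.
The orbital stabilization is -1.6Δo = -1.6 × 384 = -614 kJ/mol.
Pairing penalty: 1 pair vs 0 in the high-spin reference → 1 extra × P = 323 kJ/mol.
Overall CFSE = -614 + 323 = -291 kJ/mol.

-291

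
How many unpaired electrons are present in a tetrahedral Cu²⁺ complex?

Group 11 minus oxidation state +2 gives a d⁹ configuration for Cu²⁺.
Tetrahedral fields are weak (Δₜ ≈ 4/9 Δₒ), so electrons fill high-spin.
Configuration: e⁴ t₂⁵, giving 1 unpaired electron.

1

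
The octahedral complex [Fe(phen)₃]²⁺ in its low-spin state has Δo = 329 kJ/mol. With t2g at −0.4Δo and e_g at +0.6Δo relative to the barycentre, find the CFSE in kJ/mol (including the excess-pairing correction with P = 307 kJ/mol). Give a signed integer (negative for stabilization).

-176

phen is neutral, so the +2 overall charge sits on Fe: oxidation state +2.
Fe²⁺: group 8, so d-count = 8 − 2 = 6.
Electron filling gives t2g^6 e_g^0.
CFSE(orbital) = 6×(-0.4Δo) + 0×(0.6Δo) = -2.4Δo; with Δo = 329 kJ/mol that is -790 kJ/mol.
High-spin d⁶ would be t2g^4 e_g^2 with 1 pair; low-spin has 3, so 2 excess pairs cost +2P = +614 kJ/mol.
Combining: -790 + 614 = -176 kJ/mol.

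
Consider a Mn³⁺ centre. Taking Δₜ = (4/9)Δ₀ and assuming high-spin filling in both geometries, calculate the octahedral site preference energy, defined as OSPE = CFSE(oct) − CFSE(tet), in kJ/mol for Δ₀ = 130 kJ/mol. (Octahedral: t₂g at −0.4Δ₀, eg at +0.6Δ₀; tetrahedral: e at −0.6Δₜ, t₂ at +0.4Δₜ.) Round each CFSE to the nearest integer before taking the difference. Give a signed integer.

-55

Mn sits in group 7; removing 3 electrons leaves Mn³⁺ with 7 − 3 = 4 d electrons.
Octahedral (high-spin): t₂g³ eg¹, CFSE = 3(−0.4) + 1(+0.6) = -0.6Δ₀ = -0.6 × 130 = -78 kJ/mol.
Tetrahedral e² t₂² gives -0.4Δₜ = -0.4 × (4/9) × 130 = -23 kJ/mol.
OSPE = -78 − (-23) = -55 kJ/mol.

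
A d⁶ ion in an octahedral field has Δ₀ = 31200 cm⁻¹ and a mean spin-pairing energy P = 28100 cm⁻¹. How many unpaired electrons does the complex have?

0

Here Δ₀ > P (31200 > 28100), so the low-spin state is favoured.
That gives t₂g⁶ eg⁰.
Unpaired electrons: 0.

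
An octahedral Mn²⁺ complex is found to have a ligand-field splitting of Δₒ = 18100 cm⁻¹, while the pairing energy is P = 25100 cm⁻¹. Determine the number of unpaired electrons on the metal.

Mn is in group 7, so Mn²⁺ is d⁵ (7 − 2 = 5).
Δₒ < P, so pairing is avoided: the ground state is high-spin.
Configuration: t₂g³ eg².
Unpaired electrons: 5.

5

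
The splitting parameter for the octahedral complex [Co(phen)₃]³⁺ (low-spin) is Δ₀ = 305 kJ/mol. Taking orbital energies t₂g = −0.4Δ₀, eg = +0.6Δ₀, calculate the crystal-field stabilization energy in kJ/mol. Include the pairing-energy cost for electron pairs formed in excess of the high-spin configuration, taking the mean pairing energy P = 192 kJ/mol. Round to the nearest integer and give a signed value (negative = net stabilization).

phen is neutral, so the +3 overall charge sits on Co: oxidation state +3.
Co sits in group 9; removing 3 electrons leaves Co³⁺ with 9 − 3 = 6 d electrons.
Electron filling gives t₂g⁶ eg⁰.
The orbital stabilization is -2.4Δ₀ = -2.4 × 305 = -732 kJ/mol.
Relative to high-spin t₂g⁴ eg² (1 paired), the low-spin configuration has 2 additional pairs, contributing +2 × 192 = +384 kJ/mol.
Overall CFSE = -732 + 384 = -348 kJ/mol.

-348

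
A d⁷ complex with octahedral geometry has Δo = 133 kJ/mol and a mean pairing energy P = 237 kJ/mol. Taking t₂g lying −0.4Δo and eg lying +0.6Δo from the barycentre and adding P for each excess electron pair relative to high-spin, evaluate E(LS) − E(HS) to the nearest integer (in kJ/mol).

High-spin: t₂g⁵ eg², CFSE = -0.8Δo = -106 kJ/mol.
Low-spin t₂g⁶ eg¹ gives -1.8Δo = -239 kJ/mol, but forming 1 extra pair costs 1P = 237 kJ/mol, so E(LS) = -239 + 237 = -2 kJ/mol.
Thus E(LS) − E(HS) = 104 kJ/mol.

104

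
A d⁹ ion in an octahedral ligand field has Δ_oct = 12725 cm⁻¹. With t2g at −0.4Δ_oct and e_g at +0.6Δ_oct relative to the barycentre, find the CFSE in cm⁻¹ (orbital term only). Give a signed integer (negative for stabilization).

-7635

Configuration: t2g^6 e_g^3.
The orbital stabilization is -0.6Δ_oct = -0.6 × 12725 = -7635 cm⁻¹.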